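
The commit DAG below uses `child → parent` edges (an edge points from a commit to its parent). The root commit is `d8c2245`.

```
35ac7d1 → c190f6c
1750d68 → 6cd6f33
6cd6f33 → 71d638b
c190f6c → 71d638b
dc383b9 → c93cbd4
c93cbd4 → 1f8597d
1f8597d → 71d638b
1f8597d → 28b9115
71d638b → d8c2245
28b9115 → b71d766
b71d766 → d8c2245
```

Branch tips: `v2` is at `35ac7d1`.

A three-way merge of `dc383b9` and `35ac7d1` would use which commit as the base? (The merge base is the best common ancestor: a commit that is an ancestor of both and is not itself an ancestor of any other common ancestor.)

71d638b

Ancestors of dc383b9: {1f8597d, 28b9115, 71d638b, b71d766, c93cbd4, d8c2245, dc383b9}.
Ancestors of 35ac7d1: {35ac7d1, 71d638b, c190f6c, d8c2245}.
Common ancestors: {71d638b, d8c2245}.
Among these, 71d638b is not an ancestor of any other common ancestor — it is the merge base.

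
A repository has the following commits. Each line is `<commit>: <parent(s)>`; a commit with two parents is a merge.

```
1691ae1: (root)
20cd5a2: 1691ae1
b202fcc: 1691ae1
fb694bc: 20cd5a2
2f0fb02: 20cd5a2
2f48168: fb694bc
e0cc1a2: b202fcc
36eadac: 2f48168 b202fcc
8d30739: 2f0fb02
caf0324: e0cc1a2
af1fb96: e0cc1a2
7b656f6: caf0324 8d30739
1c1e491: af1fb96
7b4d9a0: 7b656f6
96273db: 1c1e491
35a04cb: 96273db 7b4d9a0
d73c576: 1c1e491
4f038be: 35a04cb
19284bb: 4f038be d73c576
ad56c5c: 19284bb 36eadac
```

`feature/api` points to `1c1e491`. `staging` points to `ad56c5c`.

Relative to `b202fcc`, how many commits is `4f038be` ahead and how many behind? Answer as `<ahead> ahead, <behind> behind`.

Reachable from 4f038be: {1691ae1, 1c1e491, 20cd5a2, 2f0fb02, 35a04cb, 4f038be, 7b4d9a0, 7b656f6, 8d30739, 96273db, af1fb96, b202fcc, caf0324, e0cc1a2}.
Reachable from b202fcc: {1691ae1, b202fcc}.
Only in 4f038be's history (ahead): {1c1e491, 20cd5a2, 2f0fb02, 35a04cb, 4f038be, 7b4d9a0, 7b656f6, 8d30739, 96273db, af1fb96, caf0324, e0cc1a2} — 12.
Only in b202fcc's history (behind): {} — 0.

12 ahead, 0 behind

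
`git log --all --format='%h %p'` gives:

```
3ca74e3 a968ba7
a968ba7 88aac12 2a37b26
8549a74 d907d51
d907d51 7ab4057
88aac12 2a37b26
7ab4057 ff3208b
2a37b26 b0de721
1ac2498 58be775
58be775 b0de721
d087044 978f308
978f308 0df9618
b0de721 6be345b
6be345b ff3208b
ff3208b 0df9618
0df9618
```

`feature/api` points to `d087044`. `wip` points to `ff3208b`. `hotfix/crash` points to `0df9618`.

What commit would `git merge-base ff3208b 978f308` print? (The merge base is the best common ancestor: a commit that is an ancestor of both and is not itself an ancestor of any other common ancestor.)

0df9618

Ancestors of ff3208b: {0df9618, ff3208b}.
Ancestors of 978f308: {0df9618, 978f308}.
Common ancestors: {0df9618}.
The only common ancestor is 0df9618, so it is the merge base.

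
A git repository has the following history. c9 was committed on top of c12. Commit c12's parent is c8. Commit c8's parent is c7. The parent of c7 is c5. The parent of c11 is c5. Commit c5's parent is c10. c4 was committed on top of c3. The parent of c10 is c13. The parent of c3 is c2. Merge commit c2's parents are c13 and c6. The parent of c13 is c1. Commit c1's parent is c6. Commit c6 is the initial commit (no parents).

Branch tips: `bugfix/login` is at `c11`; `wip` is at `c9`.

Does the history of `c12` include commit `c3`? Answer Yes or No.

Ancestors of c12: {c1, c10, c12, c13, c5, c6, c7, c8}.
c3 is not in that set, so it is not an ancestor of c12.

No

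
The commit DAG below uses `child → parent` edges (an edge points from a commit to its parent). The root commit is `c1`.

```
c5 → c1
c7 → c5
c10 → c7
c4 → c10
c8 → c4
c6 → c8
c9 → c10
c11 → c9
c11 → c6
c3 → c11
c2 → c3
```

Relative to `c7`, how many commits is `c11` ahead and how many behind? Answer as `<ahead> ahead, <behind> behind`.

6 ahead, 0 behind

Reachable from c11: {c1, c10, c11, c4, c5, c6, c7, c8, c9}.
Reachable from c7: {c1, c5, c7}.
Only in c11's history (ahead): {c10, c11, c4, c6, c8, c9} — 6.
Only in c7's history (behind): {} — 0.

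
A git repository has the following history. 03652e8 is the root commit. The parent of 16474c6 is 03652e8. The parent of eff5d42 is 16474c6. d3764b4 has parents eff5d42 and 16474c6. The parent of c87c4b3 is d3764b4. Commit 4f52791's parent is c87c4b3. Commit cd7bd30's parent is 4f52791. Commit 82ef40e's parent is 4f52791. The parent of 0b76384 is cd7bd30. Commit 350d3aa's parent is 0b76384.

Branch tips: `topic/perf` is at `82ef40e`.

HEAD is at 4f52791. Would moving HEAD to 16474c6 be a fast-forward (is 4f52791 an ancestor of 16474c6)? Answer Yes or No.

No

A fast-forward from 4f52791 to 16474c6 is possible iff 4f52791 is an ancestor of 16474c6.
Ancestors of 16474c6: {03652e8, 16474c6}.
4f52791 is not among them, so fast-forward is not possible.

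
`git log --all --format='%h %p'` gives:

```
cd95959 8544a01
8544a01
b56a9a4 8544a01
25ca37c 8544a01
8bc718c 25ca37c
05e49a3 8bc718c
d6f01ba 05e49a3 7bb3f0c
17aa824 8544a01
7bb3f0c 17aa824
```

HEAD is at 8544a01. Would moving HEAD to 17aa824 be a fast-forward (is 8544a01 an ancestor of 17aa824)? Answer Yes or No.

Yes

A fast-forward from 8544a01 to 17aa824 is possible iff 8544a01 is an ancestor of 17aa824.
Ancestors of 17aa824: {17aa824, 8544a01}.
8544a01 is among them, so fast-forward is possible.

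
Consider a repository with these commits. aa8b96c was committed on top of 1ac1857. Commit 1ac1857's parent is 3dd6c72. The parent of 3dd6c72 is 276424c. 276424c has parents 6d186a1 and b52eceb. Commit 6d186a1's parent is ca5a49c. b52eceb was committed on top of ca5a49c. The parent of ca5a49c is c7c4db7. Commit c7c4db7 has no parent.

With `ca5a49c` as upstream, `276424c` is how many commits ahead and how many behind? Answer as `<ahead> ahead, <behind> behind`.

Reachable from 276424c: {276424c, 6d186a1, b52eceb, c7c4db7, ca5a49c}.
Reachable from ca5a49c: {c7c4db7, ca5a49c}.
Only in 276424c's history (ahead): {276424c, 6d186a1, b52eceb} — 3.
Only in ca5a49c's history (behind): {} — 0.

3 ahead, 0 behind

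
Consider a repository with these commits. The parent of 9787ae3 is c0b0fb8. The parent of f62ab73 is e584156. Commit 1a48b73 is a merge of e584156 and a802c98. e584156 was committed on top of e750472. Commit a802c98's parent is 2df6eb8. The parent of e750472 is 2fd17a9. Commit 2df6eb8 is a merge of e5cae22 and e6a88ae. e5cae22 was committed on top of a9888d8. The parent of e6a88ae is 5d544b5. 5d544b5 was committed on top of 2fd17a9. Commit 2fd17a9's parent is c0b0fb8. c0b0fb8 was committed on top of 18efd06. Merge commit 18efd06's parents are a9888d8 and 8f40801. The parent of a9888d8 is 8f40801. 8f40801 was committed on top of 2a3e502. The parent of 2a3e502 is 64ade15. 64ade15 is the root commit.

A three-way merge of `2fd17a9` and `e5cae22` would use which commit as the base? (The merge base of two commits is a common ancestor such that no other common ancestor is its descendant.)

Ancestors of 2fd17a9: {18efd06, 2a3e502, 2fd17a9, 64ade15, 8f40801, a9888d8, c0b0fb8}.
Ancestors of e5cae22: {2a3e502, 64ade15, 8f40801, a9888d8, e5cae22}.
Common ancestors: {2a3e502, 64ade15, 8f40801, a9888d8}.
Among these, a9888d8 is not an ancestor of any other common ancestor — it is the merge base.

a9888d8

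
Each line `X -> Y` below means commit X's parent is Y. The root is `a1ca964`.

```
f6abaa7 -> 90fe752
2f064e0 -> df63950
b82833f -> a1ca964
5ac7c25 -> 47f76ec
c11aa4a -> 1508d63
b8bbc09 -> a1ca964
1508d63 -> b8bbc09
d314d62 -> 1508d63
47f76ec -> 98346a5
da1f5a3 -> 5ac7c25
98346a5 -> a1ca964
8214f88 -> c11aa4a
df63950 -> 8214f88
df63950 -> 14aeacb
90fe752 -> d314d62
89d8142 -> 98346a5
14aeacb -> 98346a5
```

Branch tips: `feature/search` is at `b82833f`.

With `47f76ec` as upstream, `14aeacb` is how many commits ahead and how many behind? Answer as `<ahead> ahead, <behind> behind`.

1 ahead, 1 behind

Reachable from 14aeacb: {14aeacb, 98346a5, a1ca964}.
Reachable from 47f76ec: {47f76ec, 98346a5, a1ca964}.
Only in 14aeacb's history (ahead): {14aeacb} — 1.
Only in 47f76ec's history (behind): {47f76ec} — 1.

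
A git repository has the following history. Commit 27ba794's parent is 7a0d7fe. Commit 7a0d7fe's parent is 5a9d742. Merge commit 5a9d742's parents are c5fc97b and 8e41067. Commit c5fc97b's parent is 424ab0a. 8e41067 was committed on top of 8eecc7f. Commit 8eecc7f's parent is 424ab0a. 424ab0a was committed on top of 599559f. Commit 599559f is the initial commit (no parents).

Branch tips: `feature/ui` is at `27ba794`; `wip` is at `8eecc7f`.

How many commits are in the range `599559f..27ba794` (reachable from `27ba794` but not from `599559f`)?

Reachable from 27ba794: {27ba794, 424ab0a, 599559f, 5a9d742, 7a0d7fe, 8e41067, 8eecc7f, c5fc97b}.
Reachable from 599559f: {599559f}.
In 27ba794's history but not 599559f's: {27ba794, 424ab0a, 5a9d742, 7a0d7fe, 8e41067, 8eecc7f, c5fc97b} — 7 commits.

7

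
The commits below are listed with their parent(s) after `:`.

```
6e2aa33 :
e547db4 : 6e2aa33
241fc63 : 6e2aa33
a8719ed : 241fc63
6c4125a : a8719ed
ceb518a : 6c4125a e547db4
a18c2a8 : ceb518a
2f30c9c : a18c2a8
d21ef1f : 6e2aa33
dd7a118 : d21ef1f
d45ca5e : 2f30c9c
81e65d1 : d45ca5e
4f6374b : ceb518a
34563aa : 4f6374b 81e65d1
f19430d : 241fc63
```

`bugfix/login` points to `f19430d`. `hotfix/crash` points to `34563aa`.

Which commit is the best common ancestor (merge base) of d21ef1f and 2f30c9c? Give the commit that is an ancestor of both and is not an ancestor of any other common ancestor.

6e2aa33

Ancestors of d21ef1f: {6e2aa33, d21ef1f}.
Ancestors of 2f30c9c: {241fc63, 2f30c9c, 6c4125a, 6e2aa33, a18c2a8, a8719ed, ceb518a, e547db4}.
Common ancestors: {6e2aa33}.
The only common ancestor is 6e2aa33, so it is the merge base.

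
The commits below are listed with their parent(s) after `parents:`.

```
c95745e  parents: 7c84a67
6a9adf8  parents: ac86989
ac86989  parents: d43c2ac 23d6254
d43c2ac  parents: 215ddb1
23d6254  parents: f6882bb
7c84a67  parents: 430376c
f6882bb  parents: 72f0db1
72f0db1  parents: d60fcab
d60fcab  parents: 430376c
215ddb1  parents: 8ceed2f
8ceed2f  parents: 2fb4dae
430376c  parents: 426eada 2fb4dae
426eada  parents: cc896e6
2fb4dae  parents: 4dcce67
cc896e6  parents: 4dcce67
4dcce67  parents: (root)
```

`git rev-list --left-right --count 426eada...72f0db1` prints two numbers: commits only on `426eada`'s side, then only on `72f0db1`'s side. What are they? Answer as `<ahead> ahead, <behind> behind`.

Reachable from 426eada: {426eada, 4dcce67, cc896e6}.
Reachable from 72f0db1: {2fb4dae, 426eada, 430376c, 4dcce67, 72f0db1, cc896e6, d60fcab}.
Only in 426eada's history (ahead): {} — 0.
Only in 72f0db1's history (behind): {2fb4dae, 430376c, 72f0db1, d60fcab} — 4.

0 ahead, 4 behind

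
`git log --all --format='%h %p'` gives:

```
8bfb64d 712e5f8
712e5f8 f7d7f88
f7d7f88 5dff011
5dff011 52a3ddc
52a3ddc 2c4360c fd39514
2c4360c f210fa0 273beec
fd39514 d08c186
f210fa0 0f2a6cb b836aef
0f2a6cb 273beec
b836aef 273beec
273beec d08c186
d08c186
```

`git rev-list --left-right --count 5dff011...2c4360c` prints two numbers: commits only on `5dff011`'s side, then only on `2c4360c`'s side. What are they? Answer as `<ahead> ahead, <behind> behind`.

Reachable from 5dff011: {0f2a6cb, 273beec, 2c4360c, 52a3ddc, 5dff011, b836aef, d08c186, f210fa0, fd39514}.
Reachable from 2c4360c: {0f2a6cb, 273beec, 2c4360c, b836aef, d08c186, f210fa0}.
Only in 5dff011's history (ahead): {52a3ddc, 5dff011, fd39514} — 3.
Only in 2c4360c's history (behind): {} — 0.

3 ahead, 0 behind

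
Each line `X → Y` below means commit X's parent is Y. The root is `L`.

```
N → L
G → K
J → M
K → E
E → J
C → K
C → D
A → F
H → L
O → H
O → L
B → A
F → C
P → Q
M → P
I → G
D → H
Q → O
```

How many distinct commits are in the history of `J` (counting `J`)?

Walking parent pointers from J: reachable set = {H, J, L, M, O, P, Q}.
That is 7 commits.

7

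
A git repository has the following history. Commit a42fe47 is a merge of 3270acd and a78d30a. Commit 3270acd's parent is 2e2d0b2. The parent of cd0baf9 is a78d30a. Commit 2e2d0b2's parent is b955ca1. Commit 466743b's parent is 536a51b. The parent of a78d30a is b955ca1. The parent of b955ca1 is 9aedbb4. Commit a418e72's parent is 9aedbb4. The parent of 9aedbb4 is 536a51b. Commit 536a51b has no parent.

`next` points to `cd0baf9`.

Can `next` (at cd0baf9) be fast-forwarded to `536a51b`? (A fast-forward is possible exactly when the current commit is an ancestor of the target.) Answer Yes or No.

No

A fast-forward from cd0baf9 to 536a51b is possible iff cd0baf9 is an ancestor of 536a51b.
Ancestors of 536a51b: {536a51b}.
cd0baf9 is not among them, so fast-forward is not possible.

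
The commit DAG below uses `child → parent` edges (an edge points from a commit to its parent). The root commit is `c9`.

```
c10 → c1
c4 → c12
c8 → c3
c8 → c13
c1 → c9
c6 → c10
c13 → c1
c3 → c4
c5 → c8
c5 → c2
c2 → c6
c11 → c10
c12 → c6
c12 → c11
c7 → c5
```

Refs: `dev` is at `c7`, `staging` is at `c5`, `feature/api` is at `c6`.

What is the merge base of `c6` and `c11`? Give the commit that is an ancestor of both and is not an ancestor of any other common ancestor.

c10

Ancestors of c6: {c1, c10, c6, c9}.
Ancestors of c11: {c1, c10, c11, c9}.
Common ancestors: {c1, c10, c9}.
Among these, c10 is not an ancestor of any other common ancestor — it is the merge base.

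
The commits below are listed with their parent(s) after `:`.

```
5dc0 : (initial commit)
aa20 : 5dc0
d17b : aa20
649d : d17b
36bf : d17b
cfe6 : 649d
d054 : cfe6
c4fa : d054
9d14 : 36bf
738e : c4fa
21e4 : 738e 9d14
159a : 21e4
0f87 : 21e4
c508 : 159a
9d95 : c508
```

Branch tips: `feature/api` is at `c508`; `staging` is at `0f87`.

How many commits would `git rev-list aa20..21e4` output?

9

Reachable from 21e4: {21e4, 36bf, 5dc0, 649d, 738e, 9d14, aa20, c4fa, cfe6, d054, d17b}.
Reachable from aa20: {5dc0, aa20}.
In 21e4's history but not aa20's: {21e4, 36bf, 649d, 738e, 9d14, c4fa, cfe6, d054, d17b} — 9 commits.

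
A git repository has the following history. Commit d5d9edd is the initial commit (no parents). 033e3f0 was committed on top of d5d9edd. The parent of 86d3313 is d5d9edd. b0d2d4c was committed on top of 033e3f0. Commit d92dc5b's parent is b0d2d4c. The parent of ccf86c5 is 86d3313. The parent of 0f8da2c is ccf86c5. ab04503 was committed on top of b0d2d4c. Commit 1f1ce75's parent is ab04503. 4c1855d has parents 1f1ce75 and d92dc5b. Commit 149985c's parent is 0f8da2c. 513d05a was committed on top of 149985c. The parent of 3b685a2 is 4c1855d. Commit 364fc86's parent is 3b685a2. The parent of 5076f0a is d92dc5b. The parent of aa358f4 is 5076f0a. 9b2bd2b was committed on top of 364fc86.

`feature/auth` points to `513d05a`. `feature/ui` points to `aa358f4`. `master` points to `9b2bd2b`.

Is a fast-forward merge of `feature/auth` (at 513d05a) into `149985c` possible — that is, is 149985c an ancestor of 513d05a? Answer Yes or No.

A fast-forward from 149985c to 513d05a is possible iff 149985c is an ancestor of 513d05a.
Ancestors of 513d05a: {0f8da2c, 149985c, 513d05a, 86d3313, ccf86c5, d5d9edd}.
149985c is among them, so fast-forward is possible.

Yes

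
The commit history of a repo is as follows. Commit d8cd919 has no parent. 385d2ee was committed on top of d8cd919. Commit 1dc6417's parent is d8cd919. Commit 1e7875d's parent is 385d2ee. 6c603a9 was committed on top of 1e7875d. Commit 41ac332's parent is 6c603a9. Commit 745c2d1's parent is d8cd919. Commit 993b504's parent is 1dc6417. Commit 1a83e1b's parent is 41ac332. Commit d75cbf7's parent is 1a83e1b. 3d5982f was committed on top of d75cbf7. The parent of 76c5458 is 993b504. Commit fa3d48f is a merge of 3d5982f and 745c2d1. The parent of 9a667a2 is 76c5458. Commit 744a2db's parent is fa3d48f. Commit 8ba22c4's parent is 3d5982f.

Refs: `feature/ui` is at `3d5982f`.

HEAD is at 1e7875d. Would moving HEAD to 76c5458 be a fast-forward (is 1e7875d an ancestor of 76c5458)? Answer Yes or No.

A fast-forward from 1e7875d to 76c5458 is possible iff 1e7875d is an ancestor of 76c5458.
Ancestors of 76c5458: {1dc6417, 76c5458, 993b504, d8cd919}.
1e7875d is not among them, so fast-forward is not possible.

No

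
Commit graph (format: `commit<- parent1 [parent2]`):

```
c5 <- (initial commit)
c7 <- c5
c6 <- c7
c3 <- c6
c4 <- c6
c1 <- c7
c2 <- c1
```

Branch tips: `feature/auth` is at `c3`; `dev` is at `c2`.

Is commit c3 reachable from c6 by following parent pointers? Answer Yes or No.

Ancestors of c6: {c5, c6, c7}.
c3 is not in that set, so it is not an ancestor of c6.

No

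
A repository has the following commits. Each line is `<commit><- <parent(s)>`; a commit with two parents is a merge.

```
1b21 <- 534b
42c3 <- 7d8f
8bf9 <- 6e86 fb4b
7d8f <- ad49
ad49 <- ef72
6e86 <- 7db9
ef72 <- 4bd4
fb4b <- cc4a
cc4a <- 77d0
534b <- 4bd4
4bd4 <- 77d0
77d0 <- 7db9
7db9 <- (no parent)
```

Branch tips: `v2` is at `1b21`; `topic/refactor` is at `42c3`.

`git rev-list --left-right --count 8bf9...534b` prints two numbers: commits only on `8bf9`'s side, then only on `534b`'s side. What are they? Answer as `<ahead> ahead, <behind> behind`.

4 ahead, 2 behind

Reachable from 8bf9: {6e86, 77d0, 7db9, 8bf9, cc4a, fb4b}.
Reachable from 534b: {4bd4, 534b, 77d0, 7db9}.
Only in 8bf9's history (ahead): {6e86, 8bf9, cc4a, fb4b} — 4.
Only in 534b's history (behind): {4bd4, 534b} — 2.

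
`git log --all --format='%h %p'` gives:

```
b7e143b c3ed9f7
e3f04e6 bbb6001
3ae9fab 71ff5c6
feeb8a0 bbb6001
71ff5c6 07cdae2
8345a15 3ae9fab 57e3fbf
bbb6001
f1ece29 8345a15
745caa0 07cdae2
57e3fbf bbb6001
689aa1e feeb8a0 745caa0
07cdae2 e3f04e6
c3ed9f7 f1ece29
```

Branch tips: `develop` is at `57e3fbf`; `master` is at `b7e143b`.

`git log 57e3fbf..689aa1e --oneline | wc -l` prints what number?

5

Reachable from 689aa1e: {07cdae2, 689aa1e, 745caa0, bbb6001, e3f04e6, feeb8a0}.
Reachable from 57e3fbf: {57e3fbf, bbb6001}.
In 689aa1e's history but not 57e3fbf's: {07cdae2, 689aa1e, 745caa0, e3f04e6, feeb8a0} — 5 commits.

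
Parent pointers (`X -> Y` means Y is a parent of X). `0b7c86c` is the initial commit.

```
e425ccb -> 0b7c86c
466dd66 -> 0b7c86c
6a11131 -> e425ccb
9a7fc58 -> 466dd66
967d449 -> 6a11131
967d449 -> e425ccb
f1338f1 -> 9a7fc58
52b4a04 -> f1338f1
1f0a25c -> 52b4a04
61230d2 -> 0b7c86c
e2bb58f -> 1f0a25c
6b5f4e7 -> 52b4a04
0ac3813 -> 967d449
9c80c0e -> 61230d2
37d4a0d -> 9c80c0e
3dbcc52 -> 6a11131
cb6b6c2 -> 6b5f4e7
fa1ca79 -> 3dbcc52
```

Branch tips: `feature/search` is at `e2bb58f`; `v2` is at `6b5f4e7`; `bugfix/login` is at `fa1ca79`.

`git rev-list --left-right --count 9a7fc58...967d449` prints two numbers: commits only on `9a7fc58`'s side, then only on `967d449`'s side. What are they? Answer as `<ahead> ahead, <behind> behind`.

2 ahead, 3 behind

Reachable from 9a7fc58: {0b7c86c, 466dd66, 9a7fc58}.
Reachable from 967d449: {0b7c86c, 6a11131, 967d449, e425ccb}.
Only in 9a7fc58's history (ahead): {466dd66, 9a7fc58} — 2.
Only in 967d449's history (behind): {6a11131, 967d449, e425ccb} — 3.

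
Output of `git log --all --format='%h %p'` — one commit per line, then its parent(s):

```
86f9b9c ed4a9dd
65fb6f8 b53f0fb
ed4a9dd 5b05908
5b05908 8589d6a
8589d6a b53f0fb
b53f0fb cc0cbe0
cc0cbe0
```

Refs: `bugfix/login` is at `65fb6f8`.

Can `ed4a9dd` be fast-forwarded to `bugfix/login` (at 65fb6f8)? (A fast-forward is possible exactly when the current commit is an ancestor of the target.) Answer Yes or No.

A fast-forward from ed4a9dd to 65fb6f8 is possible iff ed4a9dd is an ancestor of 65fb6f8.
Ancestors of 65fb6f8: {65fb6f8, b53f0fb, cc0cbe0}.
ed4a9dd is not among them, so fast-forward is not possible.

No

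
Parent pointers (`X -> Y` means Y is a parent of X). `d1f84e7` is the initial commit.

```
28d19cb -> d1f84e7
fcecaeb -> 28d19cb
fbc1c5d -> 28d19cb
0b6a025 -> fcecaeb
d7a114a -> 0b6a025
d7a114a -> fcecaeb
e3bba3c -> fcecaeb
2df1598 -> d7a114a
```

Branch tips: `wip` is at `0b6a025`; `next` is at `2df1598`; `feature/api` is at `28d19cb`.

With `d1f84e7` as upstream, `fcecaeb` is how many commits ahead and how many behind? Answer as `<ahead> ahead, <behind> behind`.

2 ahead, 0 behind

Reachable from fcecaeb: {28d19cb, d1f84e7, fcecaeb}.
Reachable from d1f84e7: {d1f84e7}.
Only in fcecaeb's history (ahead): {28d19cb, fcecaeb} — 2.
Only in d1f84e7's history (behind): {} — 0.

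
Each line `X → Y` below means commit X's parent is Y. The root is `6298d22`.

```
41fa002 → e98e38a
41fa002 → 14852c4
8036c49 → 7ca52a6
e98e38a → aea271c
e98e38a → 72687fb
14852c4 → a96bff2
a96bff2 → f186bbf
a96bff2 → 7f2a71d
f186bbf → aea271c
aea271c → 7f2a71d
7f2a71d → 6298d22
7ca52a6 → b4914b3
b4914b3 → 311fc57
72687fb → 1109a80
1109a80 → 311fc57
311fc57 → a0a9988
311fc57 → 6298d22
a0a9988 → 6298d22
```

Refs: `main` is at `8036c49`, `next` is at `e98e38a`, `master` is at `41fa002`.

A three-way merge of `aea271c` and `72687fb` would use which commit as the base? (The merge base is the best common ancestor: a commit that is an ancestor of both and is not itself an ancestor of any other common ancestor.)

6298d22

Ancestors of aea271c: {6298d22, 7f2a71d, aea271c}.
Ancestors of 72687fb: {1109a80, 311fc57, 6298d22, 72687fb, a0a9988}.
Common ancestors: {6298d22}.
The only common ancestor is 6298d22, so it is the merge base.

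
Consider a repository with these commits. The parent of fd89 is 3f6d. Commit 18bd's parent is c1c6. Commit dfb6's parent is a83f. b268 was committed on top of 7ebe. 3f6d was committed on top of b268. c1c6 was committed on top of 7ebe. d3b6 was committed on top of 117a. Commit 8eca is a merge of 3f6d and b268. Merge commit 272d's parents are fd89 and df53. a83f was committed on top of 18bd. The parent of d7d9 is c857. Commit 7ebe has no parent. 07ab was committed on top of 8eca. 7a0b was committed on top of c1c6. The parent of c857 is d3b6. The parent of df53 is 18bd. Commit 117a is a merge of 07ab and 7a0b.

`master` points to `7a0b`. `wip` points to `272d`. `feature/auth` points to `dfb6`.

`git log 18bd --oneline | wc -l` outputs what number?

3

Walking parent pointers from 18bd: reachable set = {18bd, 7ebe, c1c6}.
That is 3 commits.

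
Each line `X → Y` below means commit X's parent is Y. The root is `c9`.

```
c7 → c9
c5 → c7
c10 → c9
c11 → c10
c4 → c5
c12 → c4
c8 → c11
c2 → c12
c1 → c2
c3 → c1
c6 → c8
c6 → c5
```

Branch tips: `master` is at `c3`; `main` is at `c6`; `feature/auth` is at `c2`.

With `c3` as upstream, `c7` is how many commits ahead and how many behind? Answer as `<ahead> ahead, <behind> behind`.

Reachable from c7: {c7, c9}.
Reachable from c3: {c1, c12, c2, c3, c4, c5, c7, c9}.
Only in c7's history (ahead): {} — 0.
Only in c3's history (behind): {c1, c12, c2, c3, c4, c5} — 6.

0 ahead, 6 behind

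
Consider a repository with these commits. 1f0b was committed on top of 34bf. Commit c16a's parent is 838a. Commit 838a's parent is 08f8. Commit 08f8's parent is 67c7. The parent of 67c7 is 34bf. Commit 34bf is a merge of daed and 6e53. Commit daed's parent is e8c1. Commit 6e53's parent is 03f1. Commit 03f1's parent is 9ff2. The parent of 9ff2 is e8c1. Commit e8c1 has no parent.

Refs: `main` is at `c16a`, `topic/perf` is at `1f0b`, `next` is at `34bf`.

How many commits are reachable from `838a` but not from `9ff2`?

Reachable from 838a: {03f1, 08f8, 34bf, 67c7, 6e53, 838a, 9ff2, daed, e8c1}.
Reachable from 9ff2: {9ff2, e8c1}.
In 838a's history but not 9ff2's: {03f1, 08f8, 34bf, 67c7, 6e53, 838a, daed} — 7 commits.

7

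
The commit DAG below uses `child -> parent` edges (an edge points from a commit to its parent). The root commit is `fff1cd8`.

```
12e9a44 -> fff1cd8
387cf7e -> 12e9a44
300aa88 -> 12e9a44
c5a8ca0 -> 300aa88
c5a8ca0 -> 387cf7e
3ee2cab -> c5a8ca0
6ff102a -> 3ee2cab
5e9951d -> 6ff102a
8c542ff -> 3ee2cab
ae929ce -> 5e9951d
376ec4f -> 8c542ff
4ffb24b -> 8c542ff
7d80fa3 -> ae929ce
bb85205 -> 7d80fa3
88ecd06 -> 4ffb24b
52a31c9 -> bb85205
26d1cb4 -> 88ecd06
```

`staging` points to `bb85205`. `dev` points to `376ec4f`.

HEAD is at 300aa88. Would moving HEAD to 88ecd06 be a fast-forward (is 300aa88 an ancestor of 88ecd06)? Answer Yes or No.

Yes

A fast-forward from 300aa88 to 88ecd06 is possible iff 300aa88 is an ancestor of 88ecd06.
Ancestors of 88ecd06: {12e9a44, 300aa88, 387cf7e, 3ee2cab, 4ffb24b, 88ecd06, 8c542ff, c5a8ca0, fff1cd8}.
300aa88 is among them, so fast-forward is possible.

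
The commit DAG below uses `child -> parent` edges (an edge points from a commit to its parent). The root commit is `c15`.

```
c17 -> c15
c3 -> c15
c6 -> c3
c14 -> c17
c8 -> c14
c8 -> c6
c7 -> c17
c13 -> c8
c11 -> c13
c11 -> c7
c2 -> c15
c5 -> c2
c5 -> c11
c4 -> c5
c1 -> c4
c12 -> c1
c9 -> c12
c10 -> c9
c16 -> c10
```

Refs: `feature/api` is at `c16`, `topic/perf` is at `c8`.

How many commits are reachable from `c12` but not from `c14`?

Reachable from c12: {c1, c11, c12, c13, c14, c15, c17, c2, c3, c4, c5, c6, c7, c8}.
Reachable from c14: {c14, c15, c17}.
In c12's history but not c14's: {c1, c11, c12, c13, c2, c3, c4, c5, c6, c7, c8} — 11 commits.

11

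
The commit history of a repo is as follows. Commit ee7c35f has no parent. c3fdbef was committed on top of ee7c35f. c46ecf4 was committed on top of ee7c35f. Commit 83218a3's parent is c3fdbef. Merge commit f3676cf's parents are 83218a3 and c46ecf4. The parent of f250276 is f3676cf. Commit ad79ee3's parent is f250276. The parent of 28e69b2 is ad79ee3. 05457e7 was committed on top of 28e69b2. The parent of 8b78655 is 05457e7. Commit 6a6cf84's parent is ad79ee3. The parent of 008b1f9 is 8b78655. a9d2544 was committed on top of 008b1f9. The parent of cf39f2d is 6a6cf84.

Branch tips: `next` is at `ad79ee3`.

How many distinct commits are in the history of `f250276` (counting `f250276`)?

6

Walking parent pointers from f250276: reachable set = {83218a3, c3fdbef, c46ecf4, ee7c35f, f250276, f3676cf}.
That is 6 commits.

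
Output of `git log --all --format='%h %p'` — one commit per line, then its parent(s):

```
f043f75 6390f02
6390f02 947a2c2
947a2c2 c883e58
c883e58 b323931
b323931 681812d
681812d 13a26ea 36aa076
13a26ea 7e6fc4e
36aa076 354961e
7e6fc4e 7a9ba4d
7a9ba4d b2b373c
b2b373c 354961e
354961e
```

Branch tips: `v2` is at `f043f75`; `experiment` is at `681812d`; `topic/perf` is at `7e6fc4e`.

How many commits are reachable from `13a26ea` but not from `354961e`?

Reachable from 13a26ea: {13a26ea, 354961e, 7a9ba4d, 7e6fc4e, b2b373c}.
Reachable from 354961e: {354961e}.
In 13a26ea's history but not 354961e's: {13a26ea, 7a9ba4d, 7e6fc4e, b2b373c} — 4 commits.

4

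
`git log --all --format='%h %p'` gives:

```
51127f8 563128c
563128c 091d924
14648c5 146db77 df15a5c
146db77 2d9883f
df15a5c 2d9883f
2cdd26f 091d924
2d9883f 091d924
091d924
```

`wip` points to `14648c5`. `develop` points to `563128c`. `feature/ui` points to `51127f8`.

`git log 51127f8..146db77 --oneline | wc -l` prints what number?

Reachable from 146db77: {091d924, 146db77, 2d9883f}.
Reachable from 51127f8: {091d924, 51127f8, 563128c}.
In 146db77's history but not 51127f8's: {146db77, 2d9883f} — 2 commits.

2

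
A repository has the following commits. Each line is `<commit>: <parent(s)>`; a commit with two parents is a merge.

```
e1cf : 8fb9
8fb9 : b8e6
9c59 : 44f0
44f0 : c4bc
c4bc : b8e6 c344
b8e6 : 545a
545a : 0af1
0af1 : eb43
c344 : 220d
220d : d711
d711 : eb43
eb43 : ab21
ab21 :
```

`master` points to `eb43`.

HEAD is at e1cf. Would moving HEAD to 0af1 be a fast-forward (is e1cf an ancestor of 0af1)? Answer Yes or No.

A fast-forward from e1cf to 0af1 is possible iff e1cf is an ancestor of 0af1.
Ancestors of 0af1: {0af1, ab21, eb43}.
e1cf is not among them, so fast-forward is not possible.

No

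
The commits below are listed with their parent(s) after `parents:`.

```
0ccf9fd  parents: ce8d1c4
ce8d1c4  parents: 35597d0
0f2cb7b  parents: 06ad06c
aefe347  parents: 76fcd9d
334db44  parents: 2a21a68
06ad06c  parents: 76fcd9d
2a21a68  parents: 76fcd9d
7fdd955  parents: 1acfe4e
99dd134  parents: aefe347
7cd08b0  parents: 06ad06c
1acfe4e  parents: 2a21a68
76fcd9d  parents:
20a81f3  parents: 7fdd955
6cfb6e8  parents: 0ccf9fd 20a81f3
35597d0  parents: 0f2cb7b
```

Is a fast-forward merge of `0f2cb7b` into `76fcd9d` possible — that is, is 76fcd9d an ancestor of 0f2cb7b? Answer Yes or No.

A fast-forward from 76fcd9d to 0f2cb7b is possible iff 76fcd9d is an ancestor of 0f2cb7b.
Ancestors of 0f2cb7b: {06ad06c, 0f2cb7b, 76fcd9d}.
76fcd9d is among them, so fast-forward is possible.

Yes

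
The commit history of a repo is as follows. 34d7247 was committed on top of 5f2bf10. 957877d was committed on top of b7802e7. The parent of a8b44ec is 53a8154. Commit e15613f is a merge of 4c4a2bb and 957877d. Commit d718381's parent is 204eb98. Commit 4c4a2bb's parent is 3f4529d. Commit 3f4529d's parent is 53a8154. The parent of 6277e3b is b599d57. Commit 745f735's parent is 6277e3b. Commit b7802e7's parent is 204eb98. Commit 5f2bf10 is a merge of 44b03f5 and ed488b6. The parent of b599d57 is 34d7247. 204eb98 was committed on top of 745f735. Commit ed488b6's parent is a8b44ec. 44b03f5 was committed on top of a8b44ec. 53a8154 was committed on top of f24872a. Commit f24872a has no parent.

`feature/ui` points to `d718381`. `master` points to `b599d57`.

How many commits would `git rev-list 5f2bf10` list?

Walking parent pointers from 5f2bf10: reachable set = {44b03f5, 53a8154, 5f2bf10, a8b44ec, ed488b6, f24872a}.
That is 6 commits.

6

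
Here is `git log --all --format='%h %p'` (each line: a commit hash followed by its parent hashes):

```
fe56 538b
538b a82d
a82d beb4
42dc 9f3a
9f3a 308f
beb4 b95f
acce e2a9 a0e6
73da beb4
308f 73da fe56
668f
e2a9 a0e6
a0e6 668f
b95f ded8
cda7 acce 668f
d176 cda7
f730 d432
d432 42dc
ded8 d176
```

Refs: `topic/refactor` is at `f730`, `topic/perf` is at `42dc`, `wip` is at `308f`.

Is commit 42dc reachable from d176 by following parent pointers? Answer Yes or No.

No

Ancestors of d176: {668f, a0e6, acce, cda7, d176, e2a9}.
42dc is not in that set, so it is not an ancestor of d176.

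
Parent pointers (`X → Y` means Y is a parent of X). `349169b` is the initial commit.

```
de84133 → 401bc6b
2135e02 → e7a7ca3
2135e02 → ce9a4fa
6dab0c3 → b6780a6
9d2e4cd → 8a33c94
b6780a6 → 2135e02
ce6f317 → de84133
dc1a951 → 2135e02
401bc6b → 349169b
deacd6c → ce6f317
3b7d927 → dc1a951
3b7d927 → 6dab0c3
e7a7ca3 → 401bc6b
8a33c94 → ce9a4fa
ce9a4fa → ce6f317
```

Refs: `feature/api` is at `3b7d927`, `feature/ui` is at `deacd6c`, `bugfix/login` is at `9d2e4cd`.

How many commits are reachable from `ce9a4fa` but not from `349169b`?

Reachable from ce9a4fa: {349169b, 401bc6b, ce6f317, ce9a4fa, de84133}.
Reachable from 349169b: {349169b}.
In ce9a4fa's history but not 349169b's: {401bc6b, ce6f317, ce9a4fa, de84133} — 4 commits.

4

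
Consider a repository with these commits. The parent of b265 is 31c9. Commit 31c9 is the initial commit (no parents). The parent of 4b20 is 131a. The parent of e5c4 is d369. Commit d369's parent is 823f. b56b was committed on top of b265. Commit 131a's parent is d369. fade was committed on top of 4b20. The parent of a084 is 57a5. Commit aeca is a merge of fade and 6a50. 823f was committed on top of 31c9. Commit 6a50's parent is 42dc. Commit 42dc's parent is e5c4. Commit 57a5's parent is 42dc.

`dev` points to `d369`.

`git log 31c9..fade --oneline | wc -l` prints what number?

5

Reachable from fade: {131a, 31c9, 4b20, 823f, d369, fade}.
Reachable from 31c9: {31c9}.
In fade's history but not 31c9's: {131a, 4b20, 823f, d369, fade} — 5 commits.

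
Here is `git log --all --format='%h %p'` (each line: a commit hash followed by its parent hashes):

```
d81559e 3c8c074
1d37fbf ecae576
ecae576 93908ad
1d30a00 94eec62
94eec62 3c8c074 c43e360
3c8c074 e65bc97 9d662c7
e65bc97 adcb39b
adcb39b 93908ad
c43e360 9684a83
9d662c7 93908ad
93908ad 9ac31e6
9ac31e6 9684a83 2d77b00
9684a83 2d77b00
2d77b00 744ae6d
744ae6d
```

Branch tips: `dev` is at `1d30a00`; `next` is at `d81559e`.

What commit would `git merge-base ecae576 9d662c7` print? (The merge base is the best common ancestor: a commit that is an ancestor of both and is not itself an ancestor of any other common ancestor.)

93908ad

Ancestors of ecae576: {2d77b00, 744ae6d, 93908ad, 9684a83, 9ac31e6, ecae576}.
Ancestors of 9d662c7: {2d77b00, 744ae6d, 93908ad, 9684a83, 9ac31e6, 9d662c7}.
Common ancestors: {2d77b00, 744ae6d, 93908ad, 9684a83, 9ac31e6}.
Among these, 93908ad is not an ancestor of any other common ancestor — it is the merge base.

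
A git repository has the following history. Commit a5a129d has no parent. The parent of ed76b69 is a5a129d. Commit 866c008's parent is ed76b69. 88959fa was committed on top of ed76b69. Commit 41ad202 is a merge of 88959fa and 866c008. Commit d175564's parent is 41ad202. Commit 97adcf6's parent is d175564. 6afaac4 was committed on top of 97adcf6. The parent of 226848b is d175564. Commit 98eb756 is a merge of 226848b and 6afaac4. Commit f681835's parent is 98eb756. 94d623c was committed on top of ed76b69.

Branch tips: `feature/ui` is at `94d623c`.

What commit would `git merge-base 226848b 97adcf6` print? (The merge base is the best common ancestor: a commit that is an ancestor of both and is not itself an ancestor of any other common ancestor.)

Ancestors of 226848b: {226848b, 41ad202, 866c008, 88959fa, a5a129d, d175564, ed76b69}.
Ancestors of 97adcf6: {41ad202, 866c008, 88959fa, 97adcf6, a5a129d, d175564, ed76b69}.
Common ancestors: {41ad202, 866c008, 88959fa, a5a129d, d175564, ed76b69}.
Among these, d175564 is not an ancestor of any other common ancestor — it is the merge base.

d175564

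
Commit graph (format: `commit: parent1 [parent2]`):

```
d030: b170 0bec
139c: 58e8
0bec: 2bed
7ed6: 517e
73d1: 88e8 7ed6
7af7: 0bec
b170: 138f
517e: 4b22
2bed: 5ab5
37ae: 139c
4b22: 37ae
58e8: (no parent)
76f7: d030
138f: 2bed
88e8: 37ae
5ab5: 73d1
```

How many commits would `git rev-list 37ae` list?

Walking parent pointers from 37ae: reachable set = {139c, 37ae, 58e8}.
That is 3 commits.

3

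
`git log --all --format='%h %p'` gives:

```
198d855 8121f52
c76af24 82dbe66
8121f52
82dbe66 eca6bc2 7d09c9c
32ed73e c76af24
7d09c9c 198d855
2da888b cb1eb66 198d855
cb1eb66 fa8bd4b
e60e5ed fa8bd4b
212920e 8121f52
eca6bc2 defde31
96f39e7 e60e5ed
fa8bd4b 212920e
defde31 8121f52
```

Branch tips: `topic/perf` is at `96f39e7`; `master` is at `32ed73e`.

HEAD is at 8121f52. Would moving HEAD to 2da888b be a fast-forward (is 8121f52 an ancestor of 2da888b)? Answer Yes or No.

A fast-forward from 8121f52 to 2da888b is possible iff 8121f52 is an ancestor of 2da888b.
Ancestors of 2da888b: {198d855, 212920e, 2da888b, 8121f52, cb1eb66, fa8bd4b}.
8121f52 is among them, so fast-forward is possible.

Yes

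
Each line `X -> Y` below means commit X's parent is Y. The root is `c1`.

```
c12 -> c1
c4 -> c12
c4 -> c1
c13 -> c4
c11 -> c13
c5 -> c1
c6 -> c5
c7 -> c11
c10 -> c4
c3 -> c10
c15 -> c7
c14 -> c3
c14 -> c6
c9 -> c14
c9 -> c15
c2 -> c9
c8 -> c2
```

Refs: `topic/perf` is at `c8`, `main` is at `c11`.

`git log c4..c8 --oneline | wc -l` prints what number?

Reachable from c8: {c1, c10, c11, c12, c13, c14, c15, c2, c3, c4, c5, c6, c7, c8, c9}.
Reachable from c4: {c1, c12, c4}.
In c8's history but not c4's: {c10, c11, c13, c14, c15, c2, c3, c5, c6, c7, c8, c9} — 12 commits.

12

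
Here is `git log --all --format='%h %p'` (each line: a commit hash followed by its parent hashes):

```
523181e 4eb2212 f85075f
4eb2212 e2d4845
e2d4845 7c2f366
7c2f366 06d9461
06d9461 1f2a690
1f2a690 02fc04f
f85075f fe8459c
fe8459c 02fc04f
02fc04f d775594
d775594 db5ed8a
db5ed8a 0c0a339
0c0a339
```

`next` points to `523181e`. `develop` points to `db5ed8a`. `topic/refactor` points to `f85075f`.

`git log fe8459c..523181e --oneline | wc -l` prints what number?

7

Reachable from 523181e: {02fc04f, 06d9461, 0c0a339, 1f2a690, 4eb2212, 523181e, 7c2f366, d775594, db5ed8a, e2d4845, f85075f, fe8459c}.
Reachable from fe8459c: {02fc04f, 0c0a339, d775594, db5ed8a, fe8459c}.
In 523181e's history but not fe8459c's: {06d9461, 1f2a690, 4eb2212, 523181e, 7c2f366, e2d4845, f85075f} — 7 commits.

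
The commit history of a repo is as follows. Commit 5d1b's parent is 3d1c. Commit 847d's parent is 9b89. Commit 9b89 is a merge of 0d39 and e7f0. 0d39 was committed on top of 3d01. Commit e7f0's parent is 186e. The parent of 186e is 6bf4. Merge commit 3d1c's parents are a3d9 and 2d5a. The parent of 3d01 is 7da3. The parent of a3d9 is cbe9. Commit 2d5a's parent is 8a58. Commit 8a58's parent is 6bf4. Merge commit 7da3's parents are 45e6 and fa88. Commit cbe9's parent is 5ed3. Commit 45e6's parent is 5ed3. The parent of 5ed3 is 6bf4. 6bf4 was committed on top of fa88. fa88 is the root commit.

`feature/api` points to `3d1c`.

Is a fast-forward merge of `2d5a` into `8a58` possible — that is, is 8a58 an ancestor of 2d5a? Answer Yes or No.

A fast-forward from 8a58 to 2d5a is possible iff 8a58 is an ancestor of 2d5a.
Ancestors of 2d5a: {2d5a, 6bf4, 8a58, fa88}.
8a58 is among them, so fast-forward is possible.

Yes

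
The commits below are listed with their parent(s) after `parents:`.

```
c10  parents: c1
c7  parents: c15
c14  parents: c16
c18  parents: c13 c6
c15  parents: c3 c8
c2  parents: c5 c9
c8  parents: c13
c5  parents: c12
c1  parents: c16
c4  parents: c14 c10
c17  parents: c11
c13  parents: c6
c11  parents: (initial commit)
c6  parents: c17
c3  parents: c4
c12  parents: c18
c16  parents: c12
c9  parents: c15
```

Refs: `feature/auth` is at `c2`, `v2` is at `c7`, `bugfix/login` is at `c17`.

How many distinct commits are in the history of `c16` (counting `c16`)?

7

Walking parent pointers from c16: reachable set = {c11, c12, c13, c16, c17, c18, c6}.
That is 7 commits.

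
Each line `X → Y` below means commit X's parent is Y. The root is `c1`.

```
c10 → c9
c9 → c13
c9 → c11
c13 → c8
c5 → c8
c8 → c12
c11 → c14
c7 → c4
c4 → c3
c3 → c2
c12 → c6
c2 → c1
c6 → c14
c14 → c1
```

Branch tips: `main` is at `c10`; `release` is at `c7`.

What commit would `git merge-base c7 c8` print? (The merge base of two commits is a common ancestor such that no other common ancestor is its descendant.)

c1

Ancestors of c7: {c1, c2, c3, c4, c7}.
Ancestors of c8: {c1, c12, c14, c6, c8}.
Common ancestors: {c1}.
The only common ancestor is c1, so it is the merge base.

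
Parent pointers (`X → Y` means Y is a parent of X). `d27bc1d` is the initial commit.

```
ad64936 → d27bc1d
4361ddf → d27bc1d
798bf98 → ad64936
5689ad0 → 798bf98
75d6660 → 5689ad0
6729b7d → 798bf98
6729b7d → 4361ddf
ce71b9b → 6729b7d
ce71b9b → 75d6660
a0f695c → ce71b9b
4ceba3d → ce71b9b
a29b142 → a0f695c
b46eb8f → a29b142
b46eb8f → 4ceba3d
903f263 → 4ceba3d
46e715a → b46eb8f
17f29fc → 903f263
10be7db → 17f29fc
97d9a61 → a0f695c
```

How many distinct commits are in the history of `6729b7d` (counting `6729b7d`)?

Walking parent pointers from 6729b7d: reachable set = {4361ddf, 6729b7d, 798bf98, ad64936, d27bc1d}.
That is 5 commits.

5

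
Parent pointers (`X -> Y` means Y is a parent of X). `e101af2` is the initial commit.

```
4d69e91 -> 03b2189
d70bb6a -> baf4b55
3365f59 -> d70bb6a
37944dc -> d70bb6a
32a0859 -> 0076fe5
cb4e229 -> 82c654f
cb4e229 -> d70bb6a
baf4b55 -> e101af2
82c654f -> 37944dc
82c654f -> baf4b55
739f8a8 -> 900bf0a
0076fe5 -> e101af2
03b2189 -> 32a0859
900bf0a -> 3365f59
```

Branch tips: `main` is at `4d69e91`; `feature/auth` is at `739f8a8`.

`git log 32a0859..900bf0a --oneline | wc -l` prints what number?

4

Reachable from 900bf0a: {3365f59, 900bf0a, baf4b55, d70bb6a, e101af2}.
Reachable from 32a0859: {0076fe5, 32a0859, e101af2}.
In 900bf0a's history but not 32a0859's: {3365f59, 900bf0a, baf4b55, d70bb6a} — 4 commits.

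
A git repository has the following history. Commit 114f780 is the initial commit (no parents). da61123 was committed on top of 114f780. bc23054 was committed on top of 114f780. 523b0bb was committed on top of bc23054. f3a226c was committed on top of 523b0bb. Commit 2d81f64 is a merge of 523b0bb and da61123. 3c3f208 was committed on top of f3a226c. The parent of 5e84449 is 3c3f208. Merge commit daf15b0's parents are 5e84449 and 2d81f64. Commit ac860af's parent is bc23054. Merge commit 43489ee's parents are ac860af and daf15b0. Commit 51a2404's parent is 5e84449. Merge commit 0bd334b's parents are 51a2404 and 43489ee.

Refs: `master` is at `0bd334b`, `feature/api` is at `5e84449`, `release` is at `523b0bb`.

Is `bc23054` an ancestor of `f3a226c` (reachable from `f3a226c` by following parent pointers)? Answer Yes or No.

Yes

Ancestors of f3a226c (commits reachable by following parents): {114f780, 523b0bb, bc23054, f3a226c}.
bc23054 is in that set, so it is an ancestor of f3a226c.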